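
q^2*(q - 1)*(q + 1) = q^4 - q^2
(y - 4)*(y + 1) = y^2 - 3*y - 4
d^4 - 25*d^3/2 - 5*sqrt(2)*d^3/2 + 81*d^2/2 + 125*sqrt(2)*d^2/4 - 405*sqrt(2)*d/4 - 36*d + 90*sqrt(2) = (d - 8)*(d - 3)*(d - 3/2)*(d - 5*sqrt(2)/2)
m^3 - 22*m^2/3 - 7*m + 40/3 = (m - 8)*(m - 1)*(m + 5/3)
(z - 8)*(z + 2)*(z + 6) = z^3 - 52*z - 96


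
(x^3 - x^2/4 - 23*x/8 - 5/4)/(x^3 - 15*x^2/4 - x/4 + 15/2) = (x + 1/2)/(x - 3)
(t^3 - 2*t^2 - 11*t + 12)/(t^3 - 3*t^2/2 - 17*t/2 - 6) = 2*(t^2 + 2*t - 3)/(2*t^2 + 5*t + 3)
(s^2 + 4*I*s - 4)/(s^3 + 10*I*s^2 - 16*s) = (s + 2*I)/(s*(s + 8*I))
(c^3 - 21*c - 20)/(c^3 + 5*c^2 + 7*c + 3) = (c^2 - c - 20)/(c^2 + 4*c + 3)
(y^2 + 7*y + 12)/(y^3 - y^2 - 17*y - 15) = (y + 4)/(y^2 - 4*y - 5)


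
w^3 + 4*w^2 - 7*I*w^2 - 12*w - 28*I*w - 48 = (w + 4)*(w - 4*I)*(w - 3*I)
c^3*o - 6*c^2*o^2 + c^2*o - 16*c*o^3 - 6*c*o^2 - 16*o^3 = (c - 8*o)*(c + 2*o)*(c*o + o)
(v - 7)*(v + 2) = v^2 - 5*v - 14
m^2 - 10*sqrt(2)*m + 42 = (m - 7*sqrt(2))*(m - 3*sqrt(2))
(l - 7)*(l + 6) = l^2 - l - 42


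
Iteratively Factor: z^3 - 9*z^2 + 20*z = (z - 5)*(z^2 - 4*z) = (z - 5)*(z - 4)*(z)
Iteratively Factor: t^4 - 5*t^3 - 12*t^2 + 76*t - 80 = (t - 2)*(t^3 - 3*t^2 - 18*t + 40) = (t - 2)^2*(t^2 - t - 20) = (t - 5)*(t - 2)^2*(t + 4)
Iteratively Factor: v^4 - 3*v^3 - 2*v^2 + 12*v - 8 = (v - 2)*(v^3 - v^2 - 4*v + 4) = (v - 2)*(v + 2)*(v^2 - 3*v + 2) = (v - 2)^2*(v + 2)*(v - 1)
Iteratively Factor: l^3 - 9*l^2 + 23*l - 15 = (l - 1)*(l^2 - 8*l + 15) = (l - 5)*(l - 1)*(l - 3)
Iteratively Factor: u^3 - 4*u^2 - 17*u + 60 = (u + 4)*(u^2 - 8*u + 15) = (u - 3)*(u + 4)*(u - 5)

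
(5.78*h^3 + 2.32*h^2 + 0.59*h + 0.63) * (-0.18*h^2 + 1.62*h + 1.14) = -1.0404*h^5 + 8.946*h^4 + 10.2414*h^3 + 3.4872*h^2 + 1.6932*h + 0.7182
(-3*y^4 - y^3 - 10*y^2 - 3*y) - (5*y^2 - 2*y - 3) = -3*y^4 - y^3 - 15*y^2 - y + 3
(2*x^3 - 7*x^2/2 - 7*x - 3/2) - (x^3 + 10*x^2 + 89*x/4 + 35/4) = x^3 - 27*x^2/2 - 117*x/4 - 41/4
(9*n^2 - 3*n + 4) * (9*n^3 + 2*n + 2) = 81*n^5 - 27*n^4 + 54*n^3 + 12*n^2 + 2*n + 8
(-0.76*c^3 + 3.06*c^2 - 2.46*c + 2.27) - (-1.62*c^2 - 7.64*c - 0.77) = -0.76*c^3 + 4.68*c^2 + 5.18*c + 3.04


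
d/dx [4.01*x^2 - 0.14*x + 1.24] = 8.02*x - 0.14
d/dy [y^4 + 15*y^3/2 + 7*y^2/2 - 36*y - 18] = 4*y^3 + 45*y^2/2 + 7*y - 36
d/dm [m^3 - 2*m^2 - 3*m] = 3*m^2 - 4*m - 3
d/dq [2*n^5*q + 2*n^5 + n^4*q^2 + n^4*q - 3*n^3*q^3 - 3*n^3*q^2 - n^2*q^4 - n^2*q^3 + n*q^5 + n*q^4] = n*(2*n^4 + 2*n^3*q + n^3 - 9*n^2*q^2 - 6*n^2*q - 4*n*q^3 - 3*n*q^2 + 5*q^4 + 4*q^3)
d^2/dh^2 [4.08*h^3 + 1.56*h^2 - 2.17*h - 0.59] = 24.48*h + 3.12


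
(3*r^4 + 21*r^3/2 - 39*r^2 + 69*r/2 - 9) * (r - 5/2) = 3*r^5 + 3*r^4 - 261*r^3/4 + 132*r^2 - 381*r/4 + 45/2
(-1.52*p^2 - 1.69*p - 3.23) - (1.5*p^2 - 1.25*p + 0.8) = -3.02*p^2 - 0.44*p - 4.03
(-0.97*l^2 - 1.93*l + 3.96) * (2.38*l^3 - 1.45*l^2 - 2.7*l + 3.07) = -2.3086*l^5 - 3.1869*l^4 + 14.8423*l^3 - 3.5089*l^2 - 16.6171*l + 12.1572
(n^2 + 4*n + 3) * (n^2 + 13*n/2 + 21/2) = n^4 + 21*n^3/2 + 79*n^2/2 + 123*n/2 + 63/2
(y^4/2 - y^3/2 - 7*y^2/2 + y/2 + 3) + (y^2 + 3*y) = y^4/2 - y^3/2 - 5*y^2/2 + 7*y/2 + 3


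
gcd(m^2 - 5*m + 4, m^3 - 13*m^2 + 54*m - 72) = m - 4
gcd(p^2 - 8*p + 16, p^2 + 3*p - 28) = p - 4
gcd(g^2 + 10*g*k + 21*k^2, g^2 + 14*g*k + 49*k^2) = g + 7*k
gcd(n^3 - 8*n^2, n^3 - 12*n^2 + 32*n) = n^2 - 8*n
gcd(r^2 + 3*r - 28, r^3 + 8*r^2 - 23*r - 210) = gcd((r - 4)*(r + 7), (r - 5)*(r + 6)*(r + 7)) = r + 7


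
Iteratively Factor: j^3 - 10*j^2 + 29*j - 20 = (j - 1)*(j^2 - 9*j + 20) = (j - 4)*(j - 1)*(j - 5)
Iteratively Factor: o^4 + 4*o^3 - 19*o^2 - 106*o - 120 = (o + 3)*(o^3 + o^2 - 22*o - 40) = (o + 3)*(o + 4)*(o^2 - 3*o - 10) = (o + 2)*(o + 3)*(o + 4)*(o - 5)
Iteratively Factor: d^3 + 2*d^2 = (d)*(d^2 + 2*d) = d*(d + 2)*(d)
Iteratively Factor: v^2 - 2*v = (v)*(v - 2)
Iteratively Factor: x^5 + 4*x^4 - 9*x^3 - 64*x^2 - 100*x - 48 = (x + 1)*(x^4 + 3*x^3 - 12*x^2 - 52*x - 48) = (x - 4)*(x + 1)*(x^3 + 7*x^2 + 16*x + 12) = (x - 4)*(x + 1)*(x + 2)*(x^2 + 5*x + 6) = (x - 4)*(x + 1)*(x + 2)*(x + 3)*(x + 2)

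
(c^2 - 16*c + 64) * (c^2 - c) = c^4 - 17*c^3 + 80*c^2 - 64*c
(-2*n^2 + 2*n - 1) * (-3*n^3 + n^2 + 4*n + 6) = 6*n^5 - 8*n^4 - 3*n^3 - 5*n^2 + 8*n - 6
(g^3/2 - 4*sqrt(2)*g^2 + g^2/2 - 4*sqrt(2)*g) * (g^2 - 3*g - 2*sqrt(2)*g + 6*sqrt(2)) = g^5/2 - 5*sqrt(2)*g^4 - g^4 + 10*sqrt(2)*g^3 + 29*g^3/2 - 32*g^2 + 15*sqrt(2)*g^2 - 48*g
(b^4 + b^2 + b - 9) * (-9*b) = -9*b^5 - 9*b^3 - 9*b^2 + 81*b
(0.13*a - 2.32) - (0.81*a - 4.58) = 2.26 - 0.68*a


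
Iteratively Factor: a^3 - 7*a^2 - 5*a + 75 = (a - 5)*(a^2 - 2*a - 15) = (a - 5)^2*(a + 3)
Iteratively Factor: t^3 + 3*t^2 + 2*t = (t + 1)*(t^2 + 2*t) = (t + 1)*(t + 2)*(t)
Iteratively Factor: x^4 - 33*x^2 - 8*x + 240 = (x + 4)*(x^3 - 4*x^2 - 17*x + 60) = (x + 4)^2*(x^2 - 8*x + 15) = (x - 5)*(x + 4)^2*(x - 3)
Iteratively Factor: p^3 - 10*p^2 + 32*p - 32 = (p - 4)*(p^2 - 6*p + 8) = (p - 4)^2*(p - 2)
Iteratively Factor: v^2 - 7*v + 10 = (v - 5)*(v - 2)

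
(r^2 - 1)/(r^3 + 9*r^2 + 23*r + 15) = (r - 1)/(r^2 + 8*r + 15)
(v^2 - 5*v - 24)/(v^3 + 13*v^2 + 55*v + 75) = (v - 8)/(v^2 + 10*v + 25)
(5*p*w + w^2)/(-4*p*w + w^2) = (-5*p - w)/(4*p - w)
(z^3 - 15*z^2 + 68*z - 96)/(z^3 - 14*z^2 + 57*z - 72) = (z - 4)/(z - 3)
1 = 1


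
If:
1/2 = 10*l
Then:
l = 1/20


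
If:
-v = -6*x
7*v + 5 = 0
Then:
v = -5/7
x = -5/42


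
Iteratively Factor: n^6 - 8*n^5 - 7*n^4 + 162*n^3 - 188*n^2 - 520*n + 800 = (n - 5)*(n^5 - 3*n^4 - 22*n^3 + 52*n^2 + 72*n - 160) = (n - 5)*(n - 2)*(n^4 - n^3 - 24*n^2 + 4*n + 80) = (n - 5)*(n - 2)*(n + 4)*(n^3 - 5*n^2 - 4*n + 20) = (n - 5)^2*(n - 2)*(n + 4)*(n^2 - 4) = (n - 5)^2*(n - 2)*(n + 2)*(n + 4)*(n - 2)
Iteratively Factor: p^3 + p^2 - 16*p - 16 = (p - 4)*(p^2 + 5*p + 4) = (p - 4)*(p + 4)*(p + 1)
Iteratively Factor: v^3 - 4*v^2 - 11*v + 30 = (v - 5)*(v^2 + v - 6) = (v - 5)*(v - 2)*(v + 3)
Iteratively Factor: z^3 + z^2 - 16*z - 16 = (z - 4)*(z^2 + 5*z + 4) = (z - 4)*(z + 4)*(z + 1)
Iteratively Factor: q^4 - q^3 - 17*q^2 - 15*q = (q + 3)*(q^3 - 4*q^2 - 5*q) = (q + 1)*(q + 3)*(q^2 - 5*q) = q*(q + 1)*(q + 3)*(q - 5)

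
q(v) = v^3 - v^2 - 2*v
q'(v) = 3*v^2 - 2*v - 2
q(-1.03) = -0.09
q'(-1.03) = 3.24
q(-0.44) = 0.60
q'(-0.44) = -0.54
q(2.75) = 7.73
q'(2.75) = 15.19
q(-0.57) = 0.63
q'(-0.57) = 0.11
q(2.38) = 3.06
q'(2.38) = 10.23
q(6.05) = 172.74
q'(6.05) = 95.71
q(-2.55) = -17.98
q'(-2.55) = 22.61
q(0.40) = -0.90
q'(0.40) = -2.32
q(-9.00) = -792.00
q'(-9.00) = 259.00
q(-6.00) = -240.00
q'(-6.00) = 118.00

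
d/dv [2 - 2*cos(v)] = 2*sin(v)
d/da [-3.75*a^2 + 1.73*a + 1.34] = 1.73 - 7.5*a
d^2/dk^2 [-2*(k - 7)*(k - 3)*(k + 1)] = 36 - 12*k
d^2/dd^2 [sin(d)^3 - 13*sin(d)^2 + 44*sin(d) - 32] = -9*sin(d)^3 + 52*sin(d)^2 - 38*sin(d) - 26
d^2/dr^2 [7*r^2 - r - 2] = 14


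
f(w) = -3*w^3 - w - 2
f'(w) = -9*w^2 - 1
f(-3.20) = 99.50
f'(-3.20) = -93.16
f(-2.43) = 43.48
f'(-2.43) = -54.14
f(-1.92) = 21.15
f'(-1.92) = -34.18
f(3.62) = -147.93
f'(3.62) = -118.94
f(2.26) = -38.89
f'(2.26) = -46.97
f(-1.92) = 21.15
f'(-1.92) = -34.18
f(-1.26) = 5.26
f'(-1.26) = -15.29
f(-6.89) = 986.14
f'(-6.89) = -428.25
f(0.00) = -2.00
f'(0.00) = -1.00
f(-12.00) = 5194.00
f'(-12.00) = -1297.00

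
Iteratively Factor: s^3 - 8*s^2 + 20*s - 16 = (s - 2)*(s^2 - 6*s + 8) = (s - 4)*(s - 2)*(s - 2)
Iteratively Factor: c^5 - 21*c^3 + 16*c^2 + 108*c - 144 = (c - 2)*(c^4 + 2*c^3 - 17*c^2 - 18*c + 72) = (c - 2)*(c + 4)*(c^3 - 2*c^2 - 9*c + 18) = (c - 2)^2*(c + 4)*(c^2 - 9) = (c - 2)^2*(c + 3)*(c + 4)*(c - 3)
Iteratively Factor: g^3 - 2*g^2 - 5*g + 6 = (g + 2)*(g^2 - 4*g + 3) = (g - 3)*(g + 2)*(g - 1)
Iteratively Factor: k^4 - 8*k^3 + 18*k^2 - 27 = (k + 1)*(k^3 - 9*k^2 + 27*k - 27) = (k - 3)*(k + 1)*(k^2 - 6*k + 9) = (k - 3)^2*(k + 1)*(k - 3)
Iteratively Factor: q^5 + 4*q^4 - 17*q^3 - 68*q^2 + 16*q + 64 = (q - 1)*(q^4 + 5*q^3 - 12*q^2 - 80*q - 64) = (q - 1)*(q + 4)*(q^3 + q^2 - 16*q - 16) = (q - 4)*(q - 1)*(q + 4)*(q^2 + 5*q + 4) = (q - 4)*(q - 1)*(q + 4)^2*(q + 1)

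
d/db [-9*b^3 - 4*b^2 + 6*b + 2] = -27*b^2 - 8*b + 6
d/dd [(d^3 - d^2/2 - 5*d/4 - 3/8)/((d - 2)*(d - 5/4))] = (32*d^4 - 208*d^3 + 332*d^2 - 56*d - 139)/(2*(16*d^4 - 104*d^3 + 249*d^2 - 260*d + 100))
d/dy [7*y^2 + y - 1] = 14*y + 1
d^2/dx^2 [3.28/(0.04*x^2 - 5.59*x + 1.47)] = (-0.010496*x^2 + 1.466816*x + 3.28*(0.08*x - 5.59)*(0.16*x - 11.18) - 0.385728)/(0.04*x^2 - 5.59*x + 1.47)^3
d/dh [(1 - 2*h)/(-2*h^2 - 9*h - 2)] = (-4*h^2 + 4*h + 13)/(4*h^4 + 36*h^3 + 89*h^2 + 36*h + 4)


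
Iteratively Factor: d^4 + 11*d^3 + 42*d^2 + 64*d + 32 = (d + 4)*(d^3 + 7*d^2 + 14*d + 8) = (d + 1)*(d + 4)*(d^2 + 6*d + 8) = (d + 1)*(d + 2)*(d + 4)*(d + 4)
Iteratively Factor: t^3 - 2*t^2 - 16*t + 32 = (t - 2)*(t^2 - 16) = (t - 4)*(t - 2)*(t + 4)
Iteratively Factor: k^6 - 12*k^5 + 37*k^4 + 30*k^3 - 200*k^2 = (k + 2)*(k^5 - 14*k^4 + 65*k^3 - 100*k^2) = (k - 5)*(k + 2)*(k^4 - 9*k^3 + 20*k^2) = (k - 5)^2*(k + 2)*(k^3 - 4*k^2) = k*(k - 5)^2*(k + 2)*(k^2 - 4*k) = k*(k - 5)^2*(k - 4)*(k + 2)*(k)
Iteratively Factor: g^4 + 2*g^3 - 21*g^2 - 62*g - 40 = (g + 4)*(g^3 - 2*g^2 - 13*g - 10) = (g + 2)*(g + 4)*(g^2 - 4*g - 5) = (g + 1)*(g + 2)*(g + 4)*(g - 5)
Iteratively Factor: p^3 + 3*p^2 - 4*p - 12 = (p + 2)*(p^2 + p - 6) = (p - 2)*(p + 2)*(p + 3)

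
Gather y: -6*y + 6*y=0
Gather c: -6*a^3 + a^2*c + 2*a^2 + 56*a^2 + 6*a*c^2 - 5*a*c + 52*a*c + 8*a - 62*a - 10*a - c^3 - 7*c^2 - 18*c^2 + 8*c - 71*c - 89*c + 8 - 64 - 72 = -6*a^3 + 58*a^2 - 64*a - c^3 + c^2*(6*a - 25) + c*(a^2 + 47*a - 152) - 128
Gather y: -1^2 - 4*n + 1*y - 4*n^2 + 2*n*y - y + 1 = -4*n^2 + 2*n*y - 4*n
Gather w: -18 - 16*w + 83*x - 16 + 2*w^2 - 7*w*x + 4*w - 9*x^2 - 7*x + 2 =2*w^2 + w*(-7*x - 12) - 9*x^2 + 76*x - 32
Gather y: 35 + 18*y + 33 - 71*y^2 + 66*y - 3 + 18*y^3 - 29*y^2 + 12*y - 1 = 18*y^3 - 100*y^2 + 96*y + 64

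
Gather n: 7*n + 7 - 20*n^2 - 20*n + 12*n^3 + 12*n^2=12*n^3 - 8*n^2 - 13*n + 7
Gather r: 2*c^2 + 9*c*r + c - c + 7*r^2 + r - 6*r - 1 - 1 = 2*c^2 + 7*r^2 + r*(9*c - 5) - 2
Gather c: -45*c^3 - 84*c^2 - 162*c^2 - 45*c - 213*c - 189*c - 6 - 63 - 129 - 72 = -45*c^3 - 246*c^2 - 447*c - 270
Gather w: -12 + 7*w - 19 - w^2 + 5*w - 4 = -w^2 + 12*w - 35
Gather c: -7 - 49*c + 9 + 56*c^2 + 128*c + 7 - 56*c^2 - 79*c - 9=0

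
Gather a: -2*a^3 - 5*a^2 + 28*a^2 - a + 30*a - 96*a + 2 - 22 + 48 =-2*a^3 + 23*a^2 - 67*a + 28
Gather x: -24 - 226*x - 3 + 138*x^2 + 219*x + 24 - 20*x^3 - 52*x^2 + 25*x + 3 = -20*x^3 + 86*x^2 + 18*x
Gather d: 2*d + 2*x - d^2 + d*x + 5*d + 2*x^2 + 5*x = -d^2 + d*(x + 7) + 2*x^2 + 7*x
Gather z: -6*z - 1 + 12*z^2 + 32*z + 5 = 12*z^2 + 26*z + 4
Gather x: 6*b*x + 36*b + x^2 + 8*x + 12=36*b + x^2 + x*(6*b + 8) + 12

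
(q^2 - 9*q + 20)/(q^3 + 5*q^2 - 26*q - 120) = (q - 4)/(q^2 + 10*q + 24)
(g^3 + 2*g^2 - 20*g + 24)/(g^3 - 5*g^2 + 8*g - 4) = (g + 6)/(g - 1)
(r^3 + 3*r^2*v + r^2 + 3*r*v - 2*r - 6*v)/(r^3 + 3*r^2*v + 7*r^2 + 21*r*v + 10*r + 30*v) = (r - 1)/(r + 5)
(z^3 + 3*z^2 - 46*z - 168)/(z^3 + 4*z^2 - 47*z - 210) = (z + 4)/(z + 5)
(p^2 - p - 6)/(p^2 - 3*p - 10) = (p - 3)/(p - 5)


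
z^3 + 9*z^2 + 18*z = z*(z + 3)*(z + 6)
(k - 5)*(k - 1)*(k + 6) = k^3 - 31*k + 30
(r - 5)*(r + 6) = r^2 + r - 30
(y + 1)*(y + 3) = y^2 + 4*y + 3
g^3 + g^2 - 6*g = g*(g - 2)*(g + 3)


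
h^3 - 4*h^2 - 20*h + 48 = (h - 6)*(h - 2)*(h + 4)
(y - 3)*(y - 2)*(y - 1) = y^3 - 6*y^2 + 11*y - 6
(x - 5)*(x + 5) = x^2 - 25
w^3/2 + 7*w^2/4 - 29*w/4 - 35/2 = (w/2 + 1)*(w - 7/2)*(w + 5)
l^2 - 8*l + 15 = (l - 5)*(l - 3)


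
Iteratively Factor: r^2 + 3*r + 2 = (r + 2)*(r + 1)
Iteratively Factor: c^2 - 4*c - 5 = (c + 1)*(c - 5)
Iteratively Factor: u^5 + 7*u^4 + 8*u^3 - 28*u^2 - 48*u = (u + 3)*(u^4 + 4*u^3 - 4*u^2 - 16*u) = (u - 2)*(u + 3)*(u^3 + 6*u^2 + 8*u) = (u - 2)*(u + 2)*(u + 3)*(u^2 + 4*u) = u*(u - 2)*(u + 2)*(u + 3)*(u + 4)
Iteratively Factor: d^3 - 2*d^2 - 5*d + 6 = (d - 3)*(d^2 + d - 2) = (d - 3)*(d + 2)*(d - 1)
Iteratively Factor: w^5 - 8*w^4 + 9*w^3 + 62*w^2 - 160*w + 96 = (w - 1)*(w^4 - 7*w^3 + 2*w^2 + 64*w - 96) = (w - 4)*(w - 1)*(w^3 - 3*w^2 - 10*w + 24) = (w - 4)*(w - 1)*(w + 3)*(w^2 - 6*w + 8) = (w - 4)^2*(w - 1)*(w + 3)*(w - 2)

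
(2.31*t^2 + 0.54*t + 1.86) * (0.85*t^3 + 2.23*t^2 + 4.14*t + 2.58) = 1.9635*t^5 + 5.6103*t^4 + 12.3486*t^3 + 12.3432*t^2 + 9.0936*t + 4.7988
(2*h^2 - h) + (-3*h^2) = -h^2 - h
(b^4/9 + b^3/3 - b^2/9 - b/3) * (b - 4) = b^5/9 - b^4/9 - 13*b^3/9 + b^2/9 + 4*b/3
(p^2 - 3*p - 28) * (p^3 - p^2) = p^5 - 4*p^4 - 25*p^3 + 28*p^2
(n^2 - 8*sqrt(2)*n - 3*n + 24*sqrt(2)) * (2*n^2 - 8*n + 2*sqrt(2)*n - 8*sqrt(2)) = 2*n^4 - 14*sqrt(2)*n^3 - 14*n^3 - 8*n^2 + 98*sqrt(2)*n^2 - 168*sqrt(2)*n + 224*n - 384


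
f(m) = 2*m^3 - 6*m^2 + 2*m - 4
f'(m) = 6*m^2 - 12*m + 2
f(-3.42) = -161.02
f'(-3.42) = 113.22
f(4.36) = 56.43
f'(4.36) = 63.74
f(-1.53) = -28.27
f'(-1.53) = 34.41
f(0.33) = -3.92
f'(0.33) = -1.31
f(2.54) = -4.86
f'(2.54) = 10.23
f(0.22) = -3.83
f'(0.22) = -0.35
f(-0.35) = -5.52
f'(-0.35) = 6.94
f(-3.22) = -139.42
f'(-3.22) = 102.85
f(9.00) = 986.00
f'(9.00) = 380.00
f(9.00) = 986.00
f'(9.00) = 380.00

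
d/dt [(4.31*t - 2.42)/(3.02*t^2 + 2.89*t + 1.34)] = (-13.0162*t^2 + 14.6168*t + 12.7692)/(9.1204*t^4 + 17.4556*t^3 + 16.4457*t^2 + 7.7452*t + 1.7956)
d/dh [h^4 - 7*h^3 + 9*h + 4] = 4*h^3 - 21*h^2 + 9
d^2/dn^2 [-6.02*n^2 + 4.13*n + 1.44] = -12.0400000000000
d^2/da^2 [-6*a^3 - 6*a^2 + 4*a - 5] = -36*a - 12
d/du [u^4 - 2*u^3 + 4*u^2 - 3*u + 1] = 4*u^3 - 6*u^2 + 8*u - 3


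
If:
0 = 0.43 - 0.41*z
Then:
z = 1.05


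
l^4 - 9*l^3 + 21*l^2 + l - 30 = (l - 5)*(l - 3)*(l - 2)*(l + 1)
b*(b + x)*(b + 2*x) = b^3 + 3*b^2*x + 2*b*x^2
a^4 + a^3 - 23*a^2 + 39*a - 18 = (a - 3)*(a - 1)^2*(a + 6)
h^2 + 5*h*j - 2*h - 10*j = (h - 2)*(h + 5*j)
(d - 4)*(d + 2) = d^2 - 2*d - 8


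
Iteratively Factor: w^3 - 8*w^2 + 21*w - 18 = (w - 2)*(w^2 - 6*w + 9) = (w - 3)*(w - 2)*(w - 3)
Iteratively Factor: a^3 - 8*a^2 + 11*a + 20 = (a - 5)*(a^2 - 3*a - 4) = (a - 5)*(a - 4)*(a + 1)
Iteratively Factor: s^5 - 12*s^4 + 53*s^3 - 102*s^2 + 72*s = (s - 4)*(s^4 - 8*s^3 + 21*s^2 - 18*s) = s*(s - 4)*(s^3 - 8*s^2 + 21*s - 18) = s*(s - 4)*(s - 2)*(s^2 - 6*s + 9) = s*(s - 4)*(s - 3)*(s - 2)*(s - 3)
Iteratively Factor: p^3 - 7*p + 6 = (p - 1)*(p^2 + p - 6) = (p - 1)*(p + 3)*(p - 2)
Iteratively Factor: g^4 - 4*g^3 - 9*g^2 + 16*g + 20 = (g + 1)*(g^3 - 5*g^2 - 4*g + 20) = (g - 5)*(g + 1)*(g^2 - 4) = (g - 5)*(g + 1)*(g + 2)*(g - 2)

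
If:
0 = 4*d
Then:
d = 0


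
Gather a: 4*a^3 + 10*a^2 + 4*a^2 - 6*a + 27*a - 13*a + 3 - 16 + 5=4*a^3 + 14*a^2 + 8*a - 8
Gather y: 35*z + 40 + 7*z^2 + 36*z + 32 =7*z^2 + 71*z + 72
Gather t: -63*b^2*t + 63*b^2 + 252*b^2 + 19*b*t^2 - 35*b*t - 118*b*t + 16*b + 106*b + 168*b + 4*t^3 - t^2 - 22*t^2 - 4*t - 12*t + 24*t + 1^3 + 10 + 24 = 315*b^2 + 290*b + 4*t^3 + t^2*(19*b - 23) + t*(-63*b^2 - 153*b + 8) + 35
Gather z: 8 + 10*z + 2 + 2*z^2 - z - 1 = 2*z^2 + 9*z + 9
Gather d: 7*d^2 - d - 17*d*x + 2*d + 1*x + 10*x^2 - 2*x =7*d^2 + d*(1 - 17*x) + 10*x^2 - x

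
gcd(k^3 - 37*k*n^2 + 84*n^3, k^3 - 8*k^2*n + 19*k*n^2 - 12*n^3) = k^2 - 7*k*n + 12*n^2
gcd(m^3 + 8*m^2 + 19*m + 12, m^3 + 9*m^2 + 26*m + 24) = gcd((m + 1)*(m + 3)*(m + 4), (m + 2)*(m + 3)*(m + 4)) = m^2 + 7*m + 12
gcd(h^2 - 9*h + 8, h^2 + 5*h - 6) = h - 1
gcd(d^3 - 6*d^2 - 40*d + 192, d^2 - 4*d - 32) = d - 8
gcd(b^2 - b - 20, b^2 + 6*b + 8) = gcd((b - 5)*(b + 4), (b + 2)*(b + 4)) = b + 4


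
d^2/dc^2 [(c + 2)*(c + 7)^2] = 6*c + 32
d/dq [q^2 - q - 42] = 2*q - 1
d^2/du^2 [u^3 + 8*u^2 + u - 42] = 6*u + 16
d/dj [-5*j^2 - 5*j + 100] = -10*j - 5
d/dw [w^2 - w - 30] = 2*w - 1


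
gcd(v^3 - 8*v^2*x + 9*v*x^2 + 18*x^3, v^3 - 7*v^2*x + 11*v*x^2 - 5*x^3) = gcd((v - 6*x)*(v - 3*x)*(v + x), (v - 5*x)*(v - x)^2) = 1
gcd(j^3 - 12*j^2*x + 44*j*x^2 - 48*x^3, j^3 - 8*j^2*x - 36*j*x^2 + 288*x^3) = -j + 6*x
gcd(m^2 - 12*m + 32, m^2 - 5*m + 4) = m - 4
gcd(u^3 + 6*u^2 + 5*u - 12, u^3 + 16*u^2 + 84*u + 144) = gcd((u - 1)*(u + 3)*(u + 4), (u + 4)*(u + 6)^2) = u + 4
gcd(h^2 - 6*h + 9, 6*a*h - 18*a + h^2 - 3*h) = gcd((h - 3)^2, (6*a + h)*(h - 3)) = h - 3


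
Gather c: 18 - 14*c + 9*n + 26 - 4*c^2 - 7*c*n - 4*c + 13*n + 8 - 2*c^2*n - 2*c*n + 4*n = c^2*(-2*n - 4) + c*(-9*n - 18) + 26*n + 52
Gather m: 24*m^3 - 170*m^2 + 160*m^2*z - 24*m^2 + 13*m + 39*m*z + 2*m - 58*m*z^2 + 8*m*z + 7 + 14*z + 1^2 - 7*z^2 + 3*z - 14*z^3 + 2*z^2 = 24*m^3 + m^2*(160*z - 194) + m*(-58*z^2 + 47*z + 15) - 14*z^3 - 5*z^2 + 17*z + 8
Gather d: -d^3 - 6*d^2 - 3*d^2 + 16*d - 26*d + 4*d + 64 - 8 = -d^3 - 9*d^2 - 6*d + 56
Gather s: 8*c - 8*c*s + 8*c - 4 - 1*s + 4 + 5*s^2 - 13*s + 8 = 16*c + 5*s^2 + s*(-8*c - 14) + 8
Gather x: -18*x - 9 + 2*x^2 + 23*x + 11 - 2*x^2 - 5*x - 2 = 0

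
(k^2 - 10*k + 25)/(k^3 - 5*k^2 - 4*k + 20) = (k - 5)/(k^2 - 4)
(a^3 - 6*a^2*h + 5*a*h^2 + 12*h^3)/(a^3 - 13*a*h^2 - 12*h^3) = (a - 3*h)/(a + 3*h)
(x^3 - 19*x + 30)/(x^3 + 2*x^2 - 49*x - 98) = (x^3 - 19*x + 30)/(x^3 + 2*x^2 - 49*x - 98)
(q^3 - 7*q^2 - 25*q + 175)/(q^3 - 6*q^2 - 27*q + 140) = (q - 5)/(q - 4)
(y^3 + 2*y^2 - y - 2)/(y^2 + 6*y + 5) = (y^2 + y - 2)/(y + 5)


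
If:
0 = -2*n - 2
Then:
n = -1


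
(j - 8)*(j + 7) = j^2 - j - 56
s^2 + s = s*(s + 1)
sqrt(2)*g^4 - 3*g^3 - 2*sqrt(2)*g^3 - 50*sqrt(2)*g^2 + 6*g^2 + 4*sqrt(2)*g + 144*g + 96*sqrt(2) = (g - 8)*(g + 6)*(g - 2*sqrt(2))*(sqrt(2)*g + 1)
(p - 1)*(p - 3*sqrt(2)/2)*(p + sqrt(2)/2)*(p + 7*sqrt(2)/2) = p^4 - p^3 + 5*sqrt(2)*p^3/2 - 17*p^2/2 - 5*sqrt(2)*p^2/2 - 21*sqrt(2)*p/4 + 17*p/2 + 21*sqrt(2)/4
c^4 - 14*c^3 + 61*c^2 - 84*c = c*(c - 7)*(c - 4)*(c - 3)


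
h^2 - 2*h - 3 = (h - 3)*(h + 1)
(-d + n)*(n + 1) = -d*n - d + n^2 + n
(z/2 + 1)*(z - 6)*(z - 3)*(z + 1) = z^4/2 - 3*z^3 - 7*z^2/2 + 18*z + 18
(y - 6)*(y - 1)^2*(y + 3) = y^4 - 5*y^3 - 11*y^2 + 33*y - 18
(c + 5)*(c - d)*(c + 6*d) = c^3 + 5*c^2*d + 5*c^2 - 6*c*d^2 + 25*c*d - 30*d^2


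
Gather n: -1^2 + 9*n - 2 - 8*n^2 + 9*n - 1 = -8*n^2 + 18*n - 4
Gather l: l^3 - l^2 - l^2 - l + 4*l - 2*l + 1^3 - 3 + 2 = l^3 - 2*l^2 + l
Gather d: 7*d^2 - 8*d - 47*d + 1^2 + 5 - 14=7*d^2 - 55*d - 8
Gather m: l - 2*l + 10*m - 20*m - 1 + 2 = -l - 10*m + 1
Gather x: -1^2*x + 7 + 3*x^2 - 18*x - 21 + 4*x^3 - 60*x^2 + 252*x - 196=4*x^3 - 57*x^2 + 233*x - 210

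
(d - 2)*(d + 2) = d^2 - 4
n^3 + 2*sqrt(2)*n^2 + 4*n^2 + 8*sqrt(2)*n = n*(n + 4)*(n + 2*sqrt(2))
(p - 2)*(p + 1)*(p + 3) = p^3 + 2*p^2 - 5*p - 6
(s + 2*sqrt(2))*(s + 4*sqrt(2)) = s^2 + 6*sqrt(2)*s + 16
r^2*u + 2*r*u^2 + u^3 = u*(r + u)^2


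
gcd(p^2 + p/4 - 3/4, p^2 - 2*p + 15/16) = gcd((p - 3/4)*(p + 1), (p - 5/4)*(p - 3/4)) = p - 3/4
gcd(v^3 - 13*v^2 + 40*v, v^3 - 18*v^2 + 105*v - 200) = v^2 - 13*v + 40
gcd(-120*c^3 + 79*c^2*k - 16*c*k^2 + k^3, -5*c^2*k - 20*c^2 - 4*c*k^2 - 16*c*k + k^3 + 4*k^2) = 5*c - k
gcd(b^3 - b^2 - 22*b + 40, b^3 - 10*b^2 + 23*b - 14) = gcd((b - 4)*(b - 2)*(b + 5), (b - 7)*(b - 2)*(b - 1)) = b - 2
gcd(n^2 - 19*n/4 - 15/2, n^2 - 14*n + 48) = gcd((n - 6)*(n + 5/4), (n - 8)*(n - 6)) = n - 6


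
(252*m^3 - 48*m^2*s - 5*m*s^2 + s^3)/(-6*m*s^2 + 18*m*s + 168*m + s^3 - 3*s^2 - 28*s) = (-42*m^2 + m*s + s^2)/(s^2 - 3*s - 28)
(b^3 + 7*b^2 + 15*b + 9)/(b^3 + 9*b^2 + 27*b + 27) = (b + 1)/(b + 3)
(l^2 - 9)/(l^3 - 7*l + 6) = (l - 3)/(l^2 - 3*l + 2)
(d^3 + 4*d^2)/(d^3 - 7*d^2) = (d + 4)/(d - 7)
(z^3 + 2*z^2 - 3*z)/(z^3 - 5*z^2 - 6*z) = (-z^2 - 2*z + 3)/(-z^2 + 5*z + 6)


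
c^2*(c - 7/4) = c^3 - 7*c^2/4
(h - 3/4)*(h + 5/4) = h^2 + h/2 - 15/16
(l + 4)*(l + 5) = l^2 + 9*l + 20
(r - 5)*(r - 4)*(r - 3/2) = r^3 - 21*r^2/2 + 67*r/2 - 30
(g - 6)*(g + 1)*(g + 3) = g^3 - 2*g^2 - 21*g - 18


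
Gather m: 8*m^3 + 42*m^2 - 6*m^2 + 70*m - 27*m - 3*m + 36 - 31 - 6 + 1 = 8*m^3 + 36*m^2 + 40*m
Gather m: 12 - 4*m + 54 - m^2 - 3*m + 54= -m^2 - 7*m + 120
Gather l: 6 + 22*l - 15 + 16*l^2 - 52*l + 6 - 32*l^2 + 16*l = -16*l^2 - 14*l - 3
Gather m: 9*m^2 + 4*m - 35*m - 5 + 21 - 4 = 9*m^2 - 31*m + 12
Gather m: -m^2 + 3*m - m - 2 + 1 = -m^2 + 2*m - 1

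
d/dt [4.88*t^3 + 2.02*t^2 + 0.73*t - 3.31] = 14.64*t^2 + 4.04*t + 0.73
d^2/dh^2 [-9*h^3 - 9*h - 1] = -54*h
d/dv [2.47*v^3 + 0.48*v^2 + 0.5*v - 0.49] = 7.41*v^2 + 0.96*v + 0.5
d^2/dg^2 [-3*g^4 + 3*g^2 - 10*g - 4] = 6 - 36*g^2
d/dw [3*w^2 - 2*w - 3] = 6*w - 2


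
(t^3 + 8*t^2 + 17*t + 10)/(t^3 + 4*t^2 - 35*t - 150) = (t^2 + 3*t + 2)/(t^2 - t - 30)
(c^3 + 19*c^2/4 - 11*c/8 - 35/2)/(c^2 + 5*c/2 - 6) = (8*c^2 + 6*c - 35)/(4*(2*c - 3))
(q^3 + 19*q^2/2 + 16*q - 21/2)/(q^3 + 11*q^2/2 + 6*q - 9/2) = (q + 7)/(q + 3)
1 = 1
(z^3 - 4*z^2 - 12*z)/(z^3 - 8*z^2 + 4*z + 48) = z/(z - 4)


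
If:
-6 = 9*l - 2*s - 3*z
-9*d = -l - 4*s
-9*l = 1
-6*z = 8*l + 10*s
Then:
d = -167/243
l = -1/9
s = -41/27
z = 217/81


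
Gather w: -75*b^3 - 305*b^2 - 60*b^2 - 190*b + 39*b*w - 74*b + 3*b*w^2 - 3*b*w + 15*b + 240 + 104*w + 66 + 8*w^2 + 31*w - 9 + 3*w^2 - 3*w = -75*b^3 - 365*b^2 - 249*b + w^2*(3*b + 11) + w*(36*b + 132) + 297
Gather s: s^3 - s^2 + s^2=s^3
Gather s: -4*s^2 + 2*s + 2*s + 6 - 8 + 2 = -4*s^2 + 4*s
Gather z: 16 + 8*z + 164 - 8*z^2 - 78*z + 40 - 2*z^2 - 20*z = -10*z^2 - 90*z + 220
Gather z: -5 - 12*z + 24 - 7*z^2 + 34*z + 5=-7*z^2 + 22*z + 24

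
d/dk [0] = 0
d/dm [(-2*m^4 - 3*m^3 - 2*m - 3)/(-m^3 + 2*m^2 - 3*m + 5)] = (2*m^6 - 8*m^5 + 12*m^4 - 26*m^3 - 50*m^2 + 12*m - 19)/(m^6 - 4*m^5 + 10*m^4 - 22*m^3 + 29*m^2 - 30*m + 25)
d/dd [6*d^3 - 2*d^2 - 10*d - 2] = 18*d^2 - 4*d - 10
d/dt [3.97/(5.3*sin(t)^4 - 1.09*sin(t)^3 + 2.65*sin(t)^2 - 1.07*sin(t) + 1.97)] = (-84.164*sin(t)^3 + 12.9819*sin(t)^2 - 21.041*sin(t) + 4.2479)*cos(t)/(5.3*sin(t)^4 - 1.09*sin(t)^3 + 2.65*sin(t)^2 - 1.07*sin(t) + 1.97)^2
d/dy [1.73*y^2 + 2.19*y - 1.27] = 3.46*y + 2.19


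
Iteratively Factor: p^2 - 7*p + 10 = (p - 5)*(p - 2)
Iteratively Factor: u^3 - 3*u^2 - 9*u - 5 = (u + 1)*(u^2 - 4*u - 5) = (u + 1)^2*(u - 5)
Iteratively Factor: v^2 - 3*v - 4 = (v + 1)*(v - 4)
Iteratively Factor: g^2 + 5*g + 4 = (g + 1)*(g + 4)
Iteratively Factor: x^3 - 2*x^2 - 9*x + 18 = (x - 3)*(x^2 + x - 6) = (x - 3)*(x - 2)*(x + 3)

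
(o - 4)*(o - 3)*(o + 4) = o^3 - 3*o^2 - 16*o + 48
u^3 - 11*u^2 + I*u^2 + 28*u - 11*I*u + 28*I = (u - 7)*(u - 4)*(u + I)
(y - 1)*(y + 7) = y^2 + 6*y - 7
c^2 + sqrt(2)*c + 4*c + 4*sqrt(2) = (c + 4)*(c + sqrt(2))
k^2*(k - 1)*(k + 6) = k^4 + 5*k^3 - 6*k^2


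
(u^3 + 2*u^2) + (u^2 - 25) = u^3 + 3*u^2 - 25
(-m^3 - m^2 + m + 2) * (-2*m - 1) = 2*m^4 + 3*m^3 - m^2 - 5*m - 2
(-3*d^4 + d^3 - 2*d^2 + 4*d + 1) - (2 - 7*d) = -3*d^4 + d^3 - 2*d^2 + 11*d - 1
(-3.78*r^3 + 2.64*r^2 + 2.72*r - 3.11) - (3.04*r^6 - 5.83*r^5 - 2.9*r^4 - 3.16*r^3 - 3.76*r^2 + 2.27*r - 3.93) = -3.04*r^6 + 5.83*r^5 + 2.9*r^4 - 0.62*r^3 + 6.4*r^2 + 0.45*r + 0.82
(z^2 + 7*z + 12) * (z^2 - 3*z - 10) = z^4 + 4*z^3 - 19*z^2 - 106*z - 120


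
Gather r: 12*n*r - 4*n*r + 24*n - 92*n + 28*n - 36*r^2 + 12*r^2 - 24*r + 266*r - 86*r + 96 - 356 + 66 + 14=-40*n - 24*r^2 + r*(8*n + 156) - 180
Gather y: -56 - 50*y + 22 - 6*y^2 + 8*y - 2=-6*y^2 - 42*y - 36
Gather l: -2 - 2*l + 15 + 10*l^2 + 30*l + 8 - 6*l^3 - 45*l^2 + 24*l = -6*l^3 - 35*l^2 + 52*l + 21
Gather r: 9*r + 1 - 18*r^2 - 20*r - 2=-18*r^2 - 11*r - 1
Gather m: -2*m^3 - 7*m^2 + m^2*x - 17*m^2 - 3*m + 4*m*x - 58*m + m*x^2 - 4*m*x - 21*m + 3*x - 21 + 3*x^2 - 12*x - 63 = -2*m^3 + m^2*(x - 24) + m*(x^2 - 82) + 3*x^2 - 9*x - 84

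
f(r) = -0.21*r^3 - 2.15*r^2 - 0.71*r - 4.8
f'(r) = -0.63*r^2 - 4.3*r - 0.71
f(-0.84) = -5.60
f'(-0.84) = 2.46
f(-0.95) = -5.89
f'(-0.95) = 2.81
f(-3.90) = -22.28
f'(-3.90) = 6.48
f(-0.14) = -4.74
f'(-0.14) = -0.12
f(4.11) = -58.62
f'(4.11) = -29.03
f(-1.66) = -8.59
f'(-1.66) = 4.69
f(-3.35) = -18.65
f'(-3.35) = 6.62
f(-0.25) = -4.75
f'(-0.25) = 0.33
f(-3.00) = -16.35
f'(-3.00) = 6.52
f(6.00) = -131.82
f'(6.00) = -49.19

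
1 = 1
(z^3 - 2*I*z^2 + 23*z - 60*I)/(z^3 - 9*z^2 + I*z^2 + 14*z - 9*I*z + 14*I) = (z^3 - 2*I*z^2 + 23*z - 60*I)/(z^3 + z^2*(-9 + I) + z*(14 - 9*I) + 14*I)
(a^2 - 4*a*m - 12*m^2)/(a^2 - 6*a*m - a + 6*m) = (a + 2*m)/(a - 1)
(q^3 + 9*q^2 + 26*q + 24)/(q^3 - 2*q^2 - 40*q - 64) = (q + 3)/(q - 8)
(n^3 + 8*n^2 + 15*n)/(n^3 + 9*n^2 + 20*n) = (n + 3)/(n + 4)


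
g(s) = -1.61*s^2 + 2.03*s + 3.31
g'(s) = 2.03 - 3.22*s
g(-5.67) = -59.96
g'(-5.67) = 20.29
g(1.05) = 3.67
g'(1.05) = -1.35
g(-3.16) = -19.18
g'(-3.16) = 12.21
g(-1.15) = -1.15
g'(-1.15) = 5.73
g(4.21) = -16.68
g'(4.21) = -11.53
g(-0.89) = 0.23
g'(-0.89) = 4.90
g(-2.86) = -15.66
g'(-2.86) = 11.24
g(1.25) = 3.33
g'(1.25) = -2.00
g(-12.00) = -252.89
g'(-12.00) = 40.67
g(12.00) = -204.17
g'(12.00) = -36.61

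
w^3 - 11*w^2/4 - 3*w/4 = w*(w - 3)*(w + 1/4)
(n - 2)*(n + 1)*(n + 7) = n^3 + 6*n^2 - 9*n - 14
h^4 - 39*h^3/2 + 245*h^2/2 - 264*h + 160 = (h - 8)^2*(h - 5/2)*(h - 1)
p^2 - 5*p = p*(p - 5)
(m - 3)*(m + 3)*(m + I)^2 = m^4 + 2*I*m^3 - 10*m^2 - 18*I*m + 9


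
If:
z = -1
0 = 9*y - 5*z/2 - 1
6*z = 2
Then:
No Solution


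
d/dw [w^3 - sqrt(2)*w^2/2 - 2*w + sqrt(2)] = 3*w^2 - sqrt(2)*w - 2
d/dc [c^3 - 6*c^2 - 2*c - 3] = 3*c^2 - 12*c - 2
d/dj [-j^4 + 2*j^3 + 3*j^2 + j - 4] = -4*j^3 + 6*j^2 + 6*j + 1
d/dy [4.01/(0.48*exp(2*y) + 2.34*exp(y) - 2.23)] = (-3.8496*exp(y) - 9.3834)*exp(y)/(0.48*exp(2*y) + 2.34*exp(y) - 2.23)^2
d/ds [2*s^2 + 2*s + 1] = 4*s + 2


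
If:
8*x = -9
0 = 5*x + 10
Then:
No Solution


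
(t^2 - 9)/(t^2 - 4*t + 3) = (t + 3)/(t - 1)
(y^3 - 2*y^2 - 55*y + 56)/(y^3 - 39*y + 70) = (y^2 - 9*y + 8)/(y^2 - 7*y + 10)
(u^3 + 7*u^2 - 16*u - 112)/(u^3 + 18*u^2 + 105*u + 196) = (u - 4)/(u + 7)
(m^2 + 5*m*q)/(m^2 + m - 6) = m*(m + 5*q)/(m^2 + m - 6)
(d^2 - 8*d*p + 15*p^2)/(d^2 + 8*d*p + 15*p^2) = (d^2 - 8*d*p + 15*p^2)/(d^2 + 8*d*p + 15*p^2)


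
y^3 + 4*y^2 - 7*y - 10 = (y - 2)*(y + 1)*(y + 5)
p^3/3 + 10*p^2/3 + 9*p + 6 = (p/3 + 1/3)*(p + 3)*(p + 6)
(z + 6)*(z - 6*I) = z^2 + 6*z - 6*I*z - 36*I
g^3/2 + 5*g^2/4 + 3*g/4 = g*(g/2 + 1/2)*(g + 3/2)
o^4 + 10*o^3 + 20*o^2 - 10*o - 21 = (o - 1)*(o + 1)*(o + 3)*(o + 7)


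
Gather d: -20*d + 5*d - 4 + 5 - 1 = -15*d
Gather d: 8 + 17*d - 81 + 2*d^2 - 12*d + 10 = 2*d^2 + 5*d - 63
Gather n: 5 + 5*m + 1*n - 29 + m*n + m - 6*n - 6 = 6*m + n*(m - 5) - 30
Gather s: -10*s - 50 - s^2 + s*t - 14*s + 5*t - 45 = -s^2 + s*(t - 24) + 5*t - 95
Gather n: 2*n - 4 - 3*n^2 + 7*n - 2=-3*n^2 + 9*n - 6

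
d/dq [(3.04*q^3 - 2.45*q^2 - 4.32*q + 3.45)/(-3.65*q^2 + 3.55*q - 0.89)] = (-11.096*q^4 + 21.584*q^3 - 32.5823*q^2 + 29.546*q - 8.4027)/(13.3225*q^4 - 25.915*q^3 + 19.0995*q^2 - 6.319*q + 0.7921)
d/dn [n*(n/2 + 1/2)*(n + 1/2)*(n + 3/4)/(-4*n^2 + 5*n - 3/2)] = (-128*n^5 + 96*n^4 + 264*n^3 - 8*n^2 - 78*n - 9)/(8*(64*n^4 - 160*n^3 + 148*n^2 - 60*n + 9))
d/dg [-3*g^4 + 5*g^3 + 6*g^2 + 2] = 3*g*(-4*g^2 + 5*g + 4)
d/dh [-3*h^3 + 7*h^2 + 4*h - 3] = -9*h^2 + 14*h + 4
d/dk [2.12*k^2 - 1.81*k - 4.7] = 4.24*k - 1.81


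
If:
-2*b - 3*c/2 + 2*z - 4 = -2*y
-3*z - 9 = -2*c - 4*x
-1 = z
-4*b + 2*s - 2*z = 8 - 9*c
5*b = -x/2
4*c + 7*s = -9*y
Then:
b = -57/1568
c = 891/392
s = -1431/196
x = 285/784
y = 915/196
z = -1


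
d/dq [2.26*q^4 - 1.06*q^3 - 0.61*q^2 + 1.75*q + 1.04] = 9.04*q^3 - 3.18*q^2 - 1.22*q + 1.75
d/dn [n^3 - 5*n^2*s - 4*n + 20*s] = 3*n^2 - 10*n*s - 4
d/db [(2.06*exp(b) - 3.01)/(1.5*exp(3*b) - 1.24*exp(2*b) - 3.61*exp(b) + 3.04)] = (-6.18*exp(3*b) + 16.0994*exp(2*b) - 7.4648*exp(b) - 4.6037)*exp(b)/(2.25*exp(6*b) - 3.72*exp(5*b) - 9.2924*exp(4*b) + 18.0728*exp(3*b) + 5.4929*exp(2*b) - 21.9488*exp(b) + 9.2416)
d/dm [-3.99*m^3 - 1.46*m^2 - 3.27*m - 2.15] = -11.97*m^2 - 2.92*m - 3.27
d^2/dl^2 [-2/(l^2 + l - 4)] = 4*(l^2 + l - (2*l + 1)^2 - 4)/(l^2 + l - 4)^3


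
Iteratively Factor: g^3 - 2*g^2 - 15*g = (g)*(g^2 - 2*g - 15) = g*(g - 5)*(g + 3)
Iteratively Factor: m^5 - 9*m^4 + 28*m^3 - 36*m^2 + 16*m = (m - 2)*(m^4 - 7*m^3 + 14*m^2 - 8*m) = m*(m - 2)*(m^3 - 7*m^2 + 14*m - 8) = m*(m - 2)*(m - 1)*(m^2 - 6*m + 8) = m*(m - 4)*(m - 2)*(m - 1)*(m - 2)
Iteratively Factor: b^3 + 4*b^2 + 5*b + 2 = (b + 1)*(b^2 + 3*b + 2) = (b + 1)*(b + 2)*(b + 1)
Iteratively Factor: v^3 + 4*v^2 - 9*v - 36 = (v + 4)*(v^2 - 9) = (v + 3)*(v + 4)*(v - 3)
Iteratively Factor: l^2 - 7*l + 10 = (l - 5)*(l - 2)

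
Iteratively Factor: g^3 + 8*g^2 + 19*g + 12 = (g + 3)*(g^2 + 5*g + 4) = (g + 3)*(g + 4)*(g + 1)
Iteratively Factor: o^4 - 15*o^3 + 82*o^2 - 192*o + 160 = (o - 4)*(o^3 - 11*o^2 + 38*o - 40) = (o - 4)*(o - 2)*(o^2 - 9*o + 20) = (o - 4)^2*(o - 2)*(o - 5)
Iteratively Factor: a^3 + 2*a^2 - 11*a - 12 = (a - 3)*(a^2 + 5*a + 4) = (a - 3)*(a + 4)*(a + 1)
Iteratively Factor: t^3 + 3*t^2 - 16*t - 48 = (t + 4)*(t^2 - t - 12) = (t + 3)*(t + 4)*(t - 4)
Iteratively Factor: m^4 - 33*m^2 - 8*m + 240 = (m - 5)*(m^3 + 5*m^2 - 8*m - 48) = (m - 5)*(m + 4)*(m^2 + m - 12) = (m - 5)*(m + 4)^2*(m - 3)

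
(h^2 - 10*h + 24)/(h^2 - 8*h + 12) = (h - 4)/(h - 2)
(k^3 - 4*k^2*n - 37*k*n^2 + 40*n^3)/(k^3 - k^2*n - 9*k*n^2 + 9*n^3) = (k^2 - 3*k*n - 40*n^2)/(k^2 - 9*n^2)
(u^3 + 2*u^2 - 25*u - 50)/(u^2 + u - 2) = (u^2 - 25)/(u - 1)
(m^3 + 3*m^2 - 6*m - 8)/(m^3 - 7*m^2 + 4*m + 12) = (m + 4)/(m - 6)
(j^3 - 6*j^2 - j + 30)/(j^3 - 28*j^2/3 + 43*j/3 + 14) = 3*(j^2 - 3*j - 10)/(3*j^2 - 19*j - 14)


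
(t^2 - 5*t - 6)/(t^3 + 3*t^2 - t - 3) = (t - 6)/(t^2 + 2*t - 3)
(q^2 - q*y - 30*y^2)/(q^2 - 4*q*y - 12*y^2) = (q + 5*y)/(q + 2*y)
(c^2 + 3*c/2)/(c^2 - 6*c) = (c + 3/2)/(c - 6)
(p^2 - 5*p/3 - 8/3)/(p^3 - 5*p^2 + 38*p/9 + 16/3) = 3*(p + 1)/(3*p^2 - 7*p - 6)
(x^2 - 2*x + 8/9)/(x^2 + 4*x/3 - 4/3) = (x - 4/3)/(x + 2)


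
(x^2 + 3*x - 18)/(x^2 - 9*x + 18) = (x + 6)/(x - 6)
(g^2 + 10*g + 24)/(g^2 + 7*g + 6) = (g + 4)/(g + 1)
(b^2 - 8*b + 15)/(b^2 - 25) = (b - 3)/(b + 5)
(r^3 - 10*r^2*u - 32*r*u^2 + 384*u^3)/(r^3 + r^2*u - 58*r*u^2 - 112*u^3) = (r^2 - 2*r*u - 48*u^2)/(r^2 + 9*r*u + 14*u^2)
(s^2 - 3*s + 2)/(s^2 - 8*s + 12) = (s - 1)/(s - 6)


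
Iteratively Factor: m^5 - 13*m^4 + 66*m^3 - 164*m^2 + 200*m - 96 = (m - 3)*(m^4 - 10*m^3 + 36*m^2 - 56*m + 32) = (m - 3)*(m - 2)*(m^3 - 8*m^2 + 20*m - 16) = (m - 3)*(m - 2)^2*(m^2 - 6*m + 8) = (m - 3)*(m - 2)^3*(m - 4)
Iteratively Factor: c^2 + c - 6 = (c - 2)*(c + 3)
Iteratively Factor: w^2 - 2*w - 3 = (w + 1)*(w - 3)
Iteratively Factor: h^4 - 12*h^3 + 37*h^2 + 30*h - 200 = (h - 4)*(h^3 - 8*h^2 + 5*h + 50) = (h - 4)*(h + 2)*(h^2 - 10*h + 25) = (h - 5)*(h - 4)*(h + 2)*(h - 5)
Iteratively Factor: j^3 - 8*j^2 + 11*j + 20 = (j - 5)*(j^2 - 3*j - 4) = (j - 5)*(j + 1)*(j - 4)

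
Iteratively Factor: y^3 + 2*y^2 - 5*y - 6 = (y - 2)*(y^2 + 4*y + 3) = (y - 2)*(y + 3)*(y + 1)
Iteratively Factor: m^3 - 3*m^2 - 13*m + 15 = (m + 3)*(m^2 - 6*m + 5) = (m - 1)*(m + 3)*(m - 5)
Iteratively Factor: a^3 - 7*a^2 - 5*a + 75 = (a - 5)*(a^2 - 2*a - 15) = (a - 5)*(a + 3)*(a - 5)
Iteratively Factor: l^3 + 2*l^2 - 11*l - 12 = (l - 3)*(l^2 + 5*l + 4) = (l - 3)*(l + 1)*(l + 4)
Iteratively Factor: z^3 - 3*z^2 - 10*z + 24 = (z - 4)*(z^2 + z - 6) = (z - 4)*(z - 2)*(z + 3)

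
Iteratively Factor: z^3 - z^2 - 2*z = (z - 2)*(z^2 + z) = z*(z - 2)*(z + 1)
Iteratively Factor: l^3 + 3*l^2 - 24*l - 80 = (l - 5)*(l^2 + 8*l + 16) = (l - 5)*(l + 4)*(l + 4)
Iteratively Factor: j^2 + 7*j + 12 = (j + 4)*(j + 3)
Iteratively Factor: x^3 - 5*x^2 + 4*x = (x - 1)*(x^2 - 4*x) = (x - 4)*(x - 1)*(x)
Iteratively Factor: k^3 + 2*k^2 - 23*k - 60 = (k - 5)*(k^2 + 7*k + 12) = (k - 5)*(k + 3)*(k + 4)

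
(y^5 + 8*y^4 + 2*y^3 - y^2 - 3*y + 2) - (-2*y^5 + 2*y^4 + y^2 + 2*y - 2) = 3*y^5 + 6*y^4 + 2*y^3 - 2*y^2 - 5*y + 4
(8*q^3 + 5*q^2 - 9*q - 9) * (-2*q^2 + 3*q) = -16*q^5 + 14*q^4 + 33*q^3 - 9*q^2 - 27*q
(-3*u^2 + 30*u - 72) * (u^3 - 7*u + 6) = -3*u^5 + 30*u^4 - 51*u^3 - 228*u^2 + 684*u - 432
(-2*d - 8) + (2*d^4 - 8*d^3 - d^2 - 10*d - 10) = 2*d^4 - 8*d^3 - d^2 - 12*d - 18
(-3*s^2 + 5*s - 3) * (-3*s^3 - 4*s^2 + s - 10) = 9*s^5 - 3*s^4 - 14*s^3 + 47*s^2 - 53*s + 30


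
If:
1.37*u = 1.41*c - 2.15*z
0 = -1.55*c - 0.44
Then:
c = -0.28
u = -1.56934306569343*z - 0.292159171179656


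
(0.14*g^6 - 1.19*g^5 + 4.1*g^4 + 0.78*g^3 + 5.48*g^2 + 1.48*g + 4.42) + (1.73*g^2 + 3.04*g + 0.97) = 0.14*g^6 - 1.19*g^5 + 4.1*g^4 + 0.78*g^3 + 7.21*g^2 + 4.52*g + 5.39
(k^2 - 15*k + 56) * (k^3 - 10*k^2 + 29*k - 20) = k^5 - 25*k^4 + 235*k^3 - 1015*k^2 + 1924*k - 1120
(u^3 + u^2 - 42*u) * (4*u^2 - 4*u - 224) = 4*u^5 - 396*u^3 - 56*u^2 + 9408*u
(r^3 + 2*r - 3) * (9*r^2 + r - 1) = 9*r^5 + r^4 + 17*r^3 - 25*r^2 - 5*r + 3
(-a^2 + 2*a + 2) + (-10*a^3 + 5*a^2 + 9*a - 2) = -10*a^3 + 4*a^2 + 11*a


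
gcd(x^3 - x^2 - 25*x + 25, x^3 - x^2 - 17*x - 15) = x - 5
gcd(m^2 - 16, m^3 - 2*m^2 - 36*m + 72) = 1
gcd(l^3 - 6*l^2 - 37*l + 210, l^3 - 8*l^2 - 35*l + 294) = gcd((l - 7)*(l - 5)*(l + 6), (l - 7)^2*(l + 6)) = l^2 - l - 42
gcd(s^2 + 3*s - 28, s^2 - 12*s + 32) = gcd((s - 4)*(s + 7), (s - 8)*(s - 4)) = s - 4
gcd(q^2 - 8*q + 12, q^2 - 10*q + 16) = q - 2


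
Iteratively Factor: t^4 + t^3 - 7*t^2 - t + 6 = (t + 3)*(t^3 - 2*t^2 - t + 2) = (t - 1)*(t + 3)*(t^2 - t - 2) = (t - 2)*(t - 1)*(t + 3)*(t + 1)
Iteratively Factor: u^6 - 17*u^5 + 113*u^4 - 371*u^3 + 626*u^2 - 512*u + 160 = (u - 2)*(u^5 - 15*u^4 + 83*u^3 - 205*u^2 + 216*u - 80) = (u - 2)*(u - 1)*(u^4 - 14*u^3 + 69*u^2 - 136*u + 80) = (u - 4)*(u - 2)*(u - 1)*(u^3 - 10*u^2 + 29*u - 20) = (u - 4)*(u - 2)*(u - 1)^2*(u^2 - 9*u + 20) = (u - 4)^2*(u - 2)*(u - 1)^2*(u - 5)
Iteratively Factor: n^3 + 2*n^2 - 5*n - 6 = (n - 2)*(n^2 + 4*n + 3) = (n - 2)*(n + 1)*(n + 3)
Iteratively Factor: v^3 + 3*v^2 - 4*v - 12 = (v + 3)*(v^2 - 4) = (v - 2)*(v + 3)*(v + 2)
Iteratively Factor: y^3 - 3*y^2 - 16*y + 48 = (y - 3)*(y^2 - 16) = (y - 4)*(y - 3)*(y + 4)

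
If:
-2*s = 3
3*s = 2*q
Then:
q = -9/4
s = -3/2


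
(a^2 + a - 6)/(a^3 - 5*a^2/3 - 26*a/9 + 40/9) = 9*(a + 3)/(9*a^2 + 3*a - 20)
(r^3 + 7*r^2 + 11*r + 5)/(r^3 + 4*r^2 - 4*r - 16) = (r^3 + 7*r^2 + 11*r + 5)/(r^3 + 4*r^2 - 4*r - 16)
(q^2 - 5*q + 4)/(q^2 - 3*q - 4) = (q - 1)/(q + 1)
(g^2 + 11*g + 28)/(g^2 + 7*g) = (g + 4)/g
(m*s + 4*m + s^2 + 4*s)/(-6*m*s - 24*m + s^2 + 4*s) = (m + s)/(-6*m + s)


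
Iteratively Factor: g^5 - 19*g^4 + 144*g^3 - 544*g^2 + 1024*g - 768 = (g - 4)*(g^4 - 15*g^3 + 84*g^2 - 208*g + 192) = (g - 4)^2*(g^3 - 11*g^2 + 40*g - 48) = (g - 4)^3*(g^2 - 7*g + 12) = (g - 4)^4*(g - 3)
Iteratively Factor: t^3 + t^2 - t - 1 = (t - 1)*(t^2 + 2*t + 1) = (t - 1)*(t + 1)*(t + 1)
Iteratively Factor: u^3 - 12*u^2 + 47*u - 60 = (u - 5)*(u^2 - 7*u + 12) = (u - 5)*(u - 3)*(u - 4)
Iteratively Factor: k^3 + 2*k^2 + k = (k + 1)*(k^2 + k) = (k + 1)^2*(k)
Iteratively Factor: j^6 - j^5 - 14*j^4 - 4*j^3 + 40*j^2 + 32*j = (j + 2)*(j^5 - 3*j^4 - 8*j^3 + 12*j^2 + 16*j) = j*(j + 2)*(j^4 - 3*j^3 - 8*j^2 + 12*j + 16) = j*(j + 2)^2*(j^3 - 5*j^2 + 2*j + 8) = j*(j - 4)*(j + 2)^2*(j^2 - j - 2) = j*(j - 4)*(j - 2)*(j + 2)^2*(j + 1)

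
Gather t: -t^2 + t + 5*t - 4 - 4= -t^2 + 6*t - 8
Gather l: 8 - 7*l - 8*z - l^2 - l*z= -l^2 + l*(-z - 7) - 8*z + 8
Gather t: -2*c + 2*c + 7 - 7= 0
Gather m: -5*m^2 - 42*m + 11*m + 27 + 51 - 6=-5*m^2 - 31*m + 72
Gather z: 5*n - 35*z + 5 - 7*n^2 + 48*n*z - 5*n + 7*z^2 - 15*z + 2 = -7*n^2 + 7*z^2 + z*(48*n - 50) + 7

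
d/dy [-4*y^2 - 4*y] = -8*y - 4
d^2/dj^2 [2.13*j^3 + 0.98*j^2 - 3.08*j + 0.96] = 12.78*j + 1.96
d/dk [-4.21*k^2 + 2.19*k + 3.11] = 2.19 - 8.42*k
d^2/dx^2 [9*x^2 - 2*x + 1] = 18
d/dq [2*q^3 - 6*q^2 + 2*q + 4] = 6*q^2 - 12*q + 2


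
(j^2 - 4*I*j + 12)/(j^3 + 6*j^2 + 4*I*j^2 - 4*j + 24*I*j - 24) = (j - 6*I)/(j^2 + 2*j*(3 + I) + 12*I)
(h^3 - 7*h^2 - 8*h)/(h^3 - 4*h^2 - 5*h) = (h - 8)/(h - 5)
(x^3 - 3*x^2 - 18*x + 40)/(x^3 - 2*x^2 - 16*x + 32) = (x - 5)/(x - 4)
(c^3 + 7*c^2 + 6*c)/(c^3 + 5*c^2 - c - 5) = c*(c + 6)/(c^2 + 4*c - 5)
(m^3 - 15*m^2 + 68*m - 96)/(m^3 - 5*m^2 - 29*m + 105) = (m^2 - 12*m + 32)/(m^2 - 2*m - 35)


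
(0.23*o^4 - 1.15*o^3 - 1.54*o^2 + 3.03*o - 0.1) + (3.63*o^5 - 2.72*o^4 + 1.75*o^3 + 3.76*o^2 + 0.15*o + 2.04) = 3.63*o^5 - 2.49*o^4 + 0.6*o^3 + 2.22*o^2 + 3.18*o + 1.94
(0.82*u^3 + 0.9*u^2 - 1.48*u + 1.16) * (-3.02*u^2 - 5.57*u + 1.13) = -2.4764*u^5 - 7.2854*u^4 + 0.383199999999999*u^3 + 5.7574*u^2 - 8.1336*u + 1.3108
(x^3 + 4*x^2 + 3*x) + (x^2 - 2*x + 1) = x^3 + 5*x^2 + x + 1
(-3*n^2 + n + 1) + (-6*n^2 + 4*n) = -9*n^2 + 5*n + 1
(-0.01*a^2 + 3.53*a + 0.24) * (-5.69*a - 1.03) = 0.0569*a^3 - 20.0754*a^2 - 5.0015*a - 0.2472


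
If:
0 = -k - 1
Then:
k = -1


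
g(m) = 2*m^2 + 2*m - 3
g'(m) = 4*m + 2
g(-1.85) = 0.14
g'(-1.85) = -5.40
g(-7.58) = 96.75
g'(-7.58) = -28.32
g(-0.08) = -3.15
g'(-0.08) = 1.68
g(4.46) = 45.70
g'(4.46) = 19.84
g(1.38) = 3.57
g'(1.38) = 7.52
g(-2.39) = 3.64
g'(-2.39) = -7.56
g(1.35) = 3.34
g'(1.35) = 7.40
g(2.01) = 9.10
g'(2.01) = 10.04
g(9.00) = 177.00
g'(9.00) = 38.00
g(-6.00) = 57.00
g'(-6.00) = -22.00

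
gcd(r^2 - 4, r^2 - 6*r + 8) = r - 2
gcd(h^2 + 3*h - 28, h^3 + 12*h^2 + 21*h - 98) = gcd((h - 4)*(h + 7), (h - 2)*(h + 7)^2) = h + 7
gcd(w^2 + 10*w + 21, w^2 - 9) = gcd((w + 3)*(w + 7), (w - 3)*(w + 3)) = w + 3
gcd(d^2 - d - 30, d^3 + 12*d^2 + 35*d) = d + 5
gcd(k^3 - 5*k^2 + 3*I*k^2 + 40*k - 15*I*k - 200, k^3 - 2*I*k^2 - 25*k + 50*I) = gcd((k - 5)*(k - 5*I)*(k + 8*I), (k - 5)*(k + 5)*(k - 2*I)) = k - 5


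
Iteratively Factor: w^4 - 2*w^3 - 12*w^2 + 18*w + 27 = (w + 1)*(w^3 - 3*w^2 - 9*w + 27) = (w - 3)*(w + 1)*(w^2 - 9) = (w - 3)^2*(w + 1)*(w + 3)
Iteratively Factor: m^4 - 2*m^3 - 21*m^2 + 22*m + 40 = (m - 5)*(m^3 + 3*m^2 - 6*m - 8) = (m - 5)*(m + 4)*(m^2 - m - 2) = (m - 5)*(m - 2)*(m + 4)*(m + 1)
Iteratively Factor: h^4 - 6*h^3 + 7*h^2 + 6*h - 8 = (h + 1)*(h^3 - 7*h^2 + 14*h - 8) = (h - 4)*(h + 1)*(h^2 - 3*h + 2) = (h - 4)*(h - 2)*(h + 1)*(h - 1)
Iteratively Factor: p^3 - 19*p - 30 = (p - 5)*(p^2 + 5*p + 6) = (p - 5)*(p + 3)*(p + 2)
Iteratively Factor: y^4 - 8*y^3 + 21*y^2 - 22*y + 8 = (y - 1)*(y^3 - 7*y^2 + 14*y - 8) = (y - 4)*(y - 1)*(y^2 - 3*y + 2) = (y - 4)*(y - 1)^2*(y - 2)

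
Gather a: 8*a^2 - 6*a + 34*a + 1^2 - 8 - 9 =8*a^2 + 28*a - 16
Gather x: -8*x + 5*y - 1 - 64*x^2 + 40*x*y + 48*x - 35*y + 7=-64*x^2 + x*(40*y + 40) - 30*y + 6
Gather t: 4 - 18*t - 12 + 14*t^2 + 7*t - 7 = 14*t^2 - 11*t - 15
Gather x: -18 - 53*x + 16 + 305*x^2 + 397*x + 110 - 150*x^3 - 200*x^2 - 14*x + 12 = -150*x^3 + 105*x^2 + 330*x + 120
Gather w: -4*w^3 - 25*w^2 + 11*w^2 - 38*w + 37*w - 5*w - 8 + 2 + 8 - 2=-4*w^3 - 14*w^2 - 6*w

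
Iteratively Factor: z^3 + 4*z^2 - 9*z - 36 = (z + 4)*(z^2 - 9) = (z + 3)*(z + 4)*(z - 3)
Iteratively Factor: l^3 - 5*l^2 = (l)*(l^2 - 5*l) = l^2*(l - 5)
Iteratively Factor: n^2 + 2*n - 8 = (n - 2)*(n + 4)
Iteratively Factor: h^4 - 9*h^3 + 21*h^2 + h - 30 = (h - 2)*(h^3 - 7*h^2 + 7*h + 15) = (h - 3)*(h - 2)*(h^2 - 4*h - 5) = (h - 5)*(h - 3)*(h - 2)*(h + 1)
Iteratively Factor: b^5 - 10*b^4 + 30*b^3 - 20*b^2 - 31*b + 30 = (b - 3)*(b^4 - 7*b^3 + 9*b^2 + 7*b - 10) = (b - 5)*(b - 3)*(b^3 - 2*b^2 - b + 2) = (b - 5)*(b - 3)*(b - 2)*(b^2 - 1) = (b - 5)*(b - 3)*(b - 2)*(b + 1)*(b - 1)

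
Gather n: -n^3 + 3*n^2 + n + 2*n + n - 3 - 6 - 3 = -n^3 + 3*n^2 + 4*n - 12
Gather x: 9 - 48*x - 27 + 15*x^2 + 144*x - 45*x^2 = -30*x^2 + 96*x - 18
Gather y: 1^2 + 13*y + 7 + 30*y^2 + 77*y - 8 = 30*y^2 + 90*y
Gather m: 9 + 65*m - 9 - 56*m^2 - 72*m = -56*m^2 - 7*m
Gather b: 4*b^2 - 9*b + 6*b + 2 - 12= 4*b^2 - 3*b - 10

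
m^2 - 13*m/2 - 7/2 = (m - 7)*(m + 1/2)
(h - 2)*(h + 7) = h^2 + 5*h - 14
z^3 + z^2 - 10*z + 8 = (z - 2)*(z - 1)*(z + 4)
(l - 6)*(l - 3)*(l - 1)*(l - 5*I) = l^4 - 10*l^3 - 5*I*l^3 + 27*l^2 + 50*I*l^2 - 18*l - 135*I*l + 90*I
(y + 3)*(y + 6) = y^2 + 9*y + 18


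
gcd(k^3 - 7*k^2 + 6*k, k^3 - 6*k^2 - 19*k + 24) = k - 1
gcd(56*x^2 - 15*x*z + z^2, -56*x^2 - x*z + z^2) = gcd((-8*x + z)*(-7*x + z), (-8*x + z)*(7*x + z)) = 8*x - z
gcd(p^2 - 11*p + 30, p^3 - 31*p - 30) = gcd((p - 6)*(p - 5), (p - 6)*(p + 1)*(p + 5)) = p - 6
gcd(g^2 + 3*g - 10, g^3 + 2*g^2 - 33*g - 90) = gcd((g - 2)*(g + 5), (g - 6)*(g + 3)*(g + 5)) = g + 5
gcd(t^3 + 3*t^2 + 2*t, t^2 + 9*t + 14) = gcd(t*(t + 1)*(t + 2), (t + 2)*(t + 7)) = t + 2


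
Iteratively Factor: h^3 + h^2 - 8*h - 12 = (h + 2)*(h^2 - h - 6) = (h + 2)^2*(h - 3)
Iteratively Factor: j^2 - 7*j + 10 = (j - 2)*(j - 5)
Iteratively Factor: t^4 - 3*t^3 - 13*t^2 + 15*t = (t - 1)*(t^3 - 2*t^2 - 15*t) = (t - 5)*(t - 1)*(t^2 + 3*t) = t*(t - 5)*(t - 1)*(t + 3)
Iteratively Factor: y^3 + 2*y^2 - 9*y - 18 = (y + 3)*(y^2 - y - 6) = (y - 3)*(y + 3)*(y + 2)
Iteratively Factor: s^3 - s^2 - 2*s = (s + 1)*(s^2 - 2*s) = (s - 2)*(s + 1)*(s)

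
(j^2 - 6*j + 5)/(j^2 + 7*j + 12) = (j^2 - 6*j + 5)/(j^2 + 7*j + 12)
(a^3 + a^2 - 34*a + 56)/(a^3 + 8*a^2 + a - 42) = (a - 4)/(a + 3)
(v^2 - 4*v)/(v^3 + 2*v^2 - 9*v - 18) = v*(v - 4)/(v^3 + 2*v^2 - 9*v - 18)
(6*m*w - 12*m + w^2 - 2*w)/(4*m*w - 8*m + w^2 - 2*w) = (6*m + w)/(4*m + w)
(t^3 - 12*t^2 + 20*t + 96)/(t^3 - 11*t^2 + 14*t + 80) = (t - 6)/(t - 5)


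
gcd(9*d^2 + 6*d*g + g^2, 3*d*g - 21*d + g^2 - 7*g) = 3*d + g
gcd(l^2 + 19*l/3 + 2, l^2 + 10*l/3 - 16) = l + 6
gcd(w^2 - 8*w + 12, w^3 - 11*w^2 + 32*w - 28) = w - 2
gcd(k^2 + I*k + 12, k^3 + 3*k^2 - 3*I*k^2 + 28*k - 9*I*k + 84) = k + 4*I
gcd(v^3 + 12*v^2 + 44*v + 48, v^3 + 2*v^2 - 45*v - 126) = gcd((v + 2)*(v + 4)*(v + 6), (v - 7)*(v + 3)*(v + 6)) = v + 6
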